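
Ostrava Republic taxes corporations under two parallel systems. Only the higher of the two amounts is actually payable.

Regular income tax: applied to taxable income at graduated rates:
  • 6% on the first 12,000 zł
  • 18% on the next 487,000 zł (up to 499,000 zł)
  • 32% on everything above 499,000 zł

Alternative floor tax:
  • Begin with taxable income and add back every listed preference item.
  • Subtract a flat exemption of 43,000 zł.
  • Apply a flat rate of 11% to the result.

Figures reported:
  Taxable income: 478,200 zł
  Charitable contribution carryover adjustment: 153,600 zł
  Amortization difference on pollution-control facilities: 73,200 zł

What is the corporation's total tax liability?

84,636 zł

Alternative floor tax:
  Adjusted income: 478,200 zł + 153,600 zł + 73,200 zł = 705,000 zł
  Less exemption 43,000 zł → base 662,000 zł
  662,000 zł × 11% = 72,820 zł

Regular income tax:
  12,000 zł × 6% = 720 zł
  466,200 zł × 18% = 83,916 zł
  → 84,636 zł

84,636 zł > 72,820 zł, so the regular income tax governs.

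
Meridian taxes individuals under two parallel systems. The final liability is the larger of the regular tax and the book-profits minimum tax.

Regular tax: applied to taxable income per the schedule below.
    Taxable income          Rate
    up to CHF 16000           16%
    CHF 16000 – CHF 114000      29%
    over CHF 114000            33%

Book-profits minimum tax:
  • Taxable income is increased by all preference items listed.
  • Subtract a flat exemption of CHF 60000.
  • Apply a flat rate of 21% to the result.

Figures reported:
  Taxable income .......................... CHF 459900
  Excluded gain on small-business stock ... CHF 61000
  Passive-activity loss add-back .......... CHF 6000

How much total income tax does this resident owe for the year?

Book-profits minimum tax:
  Adjusted income: CHF 459900 + CHF 61000 + CHF 6000 = CHF 526900
  Less exemption CHF 60000 → base CHF 466900
  CHF 466900 × 21% = CHF 98049

Regular tax:
  CHF 16000 × 16% = CHF 2560
  CHF 98000 × 29% = CHF 28420
  CHF 345900 × 33% = CHF 114147
  → CHF 145127

CHF 145127 > CHF 98049, so the regular tax governs.

CHF 145127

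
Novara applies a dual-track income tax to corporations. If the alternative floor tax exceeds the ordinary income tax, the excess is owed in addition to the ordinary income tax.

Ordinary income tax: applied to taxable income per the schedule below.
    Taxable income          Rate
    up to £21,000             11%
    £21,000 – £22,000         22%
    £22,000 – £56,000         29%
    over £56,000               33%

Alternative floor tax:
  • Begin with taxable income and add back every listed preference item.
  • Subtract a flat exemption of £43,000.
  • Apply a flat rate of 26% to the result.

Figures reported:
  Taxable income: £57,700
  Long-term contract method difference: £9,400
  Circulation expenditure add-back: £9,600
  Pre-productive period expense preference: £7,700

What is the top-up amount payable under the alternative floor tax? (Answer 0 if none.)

£0

Alternative floor tax:
  Adjusted income: £57,700 + £9,400 + £9,600 + £7,700 = £84,400
  Less exemption £43,000 → base £41,400
  £41,400 × 26% = £10,764

Ordinary income tax:
  £21,000 × 11% = £2,310
  £1,000 × 22% = £220
  £34,000 × 29% = £9,860
  £1,700 × 33% = £561
  → £12,951

£10,764 ≤ £12,951, so no add-on is due.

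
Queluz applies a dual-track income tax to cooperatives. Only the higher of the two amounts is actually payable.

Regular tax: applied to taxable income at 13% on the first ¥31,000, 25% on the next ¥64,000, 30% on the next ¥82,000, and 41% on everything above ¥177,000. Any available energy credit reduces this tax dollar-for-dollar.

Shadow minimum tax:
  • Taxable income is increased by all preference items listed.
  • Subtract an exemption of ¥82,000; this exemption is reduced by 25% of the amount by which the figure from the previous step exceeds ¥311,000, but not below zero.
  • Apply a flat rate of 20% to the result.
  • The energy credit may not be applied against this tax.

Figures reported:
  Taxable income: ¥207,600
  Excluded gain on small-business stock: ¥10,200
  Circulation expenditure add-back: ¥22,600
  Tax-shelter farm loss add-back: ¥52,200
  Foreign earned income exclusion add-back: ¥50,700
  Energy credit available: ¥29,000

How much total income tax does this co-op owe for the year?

¥53,875

Shadow minimum tax:
  Adjusted income: ¥207,600 + ¥10,200 + ¥22,600 + ¥52,200 + ¥50,700 = ¥343,300
  Exemption: ¥82,000 − 25% × (¥343,300 − ¥311,000) = ¥82,000 − ¥8,075 = ¥73,925
  Base: ¥343,300 − ¥73,925 = ¥269,375
  ¥269,375 × 20% = ¥53,875

Regular tax:
  ¥31,000 × 13% = ¥4,030
  ¥64,000 × 25% = ¥16,000
  ¥82,000 × 30% = ¥24,600
  ¥30,600 × 41% = ¥12,546
  → ¥57,176
  Less energy credit ¥29,000 → ¥28,176

¥53,875 > ¥28,176, so the shadow minimum tax is the binding amount.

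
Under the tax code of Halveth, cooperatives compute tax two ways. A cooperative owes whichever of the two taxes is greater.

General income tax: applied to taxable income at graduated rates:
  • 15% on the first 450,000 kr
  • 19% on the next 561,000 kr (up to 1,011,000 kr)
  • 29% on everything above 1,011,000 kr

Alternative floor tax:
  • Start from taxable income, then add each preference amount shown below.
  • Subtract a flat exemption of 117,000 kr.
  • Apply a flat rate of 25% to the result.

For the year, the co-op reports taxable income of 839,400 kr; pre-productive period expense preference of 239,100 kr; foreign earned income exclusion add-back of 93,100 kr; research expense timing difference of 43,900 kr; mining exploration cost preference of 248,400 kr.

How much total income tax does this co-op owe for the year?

336,725 kr

General income tax:
  450,000 kr × 15% = 67,500 kr
  389,400 kr × 19% = 73,986 kr
  → 141,486 kr

Alternative floor tax:
  Adjusted income: 839,400 kr + 239,100 kr + 93,100 kr + 43,900 kr + 248,400 kr = 1,463,900 kr
  Less exemption 117,000 kr → base 1,346,900 kr
  1,346,900 kr × 25% = 336,725 kr

336,725 kr > 141,486 kr, so the alternative floor tax is the binding amount.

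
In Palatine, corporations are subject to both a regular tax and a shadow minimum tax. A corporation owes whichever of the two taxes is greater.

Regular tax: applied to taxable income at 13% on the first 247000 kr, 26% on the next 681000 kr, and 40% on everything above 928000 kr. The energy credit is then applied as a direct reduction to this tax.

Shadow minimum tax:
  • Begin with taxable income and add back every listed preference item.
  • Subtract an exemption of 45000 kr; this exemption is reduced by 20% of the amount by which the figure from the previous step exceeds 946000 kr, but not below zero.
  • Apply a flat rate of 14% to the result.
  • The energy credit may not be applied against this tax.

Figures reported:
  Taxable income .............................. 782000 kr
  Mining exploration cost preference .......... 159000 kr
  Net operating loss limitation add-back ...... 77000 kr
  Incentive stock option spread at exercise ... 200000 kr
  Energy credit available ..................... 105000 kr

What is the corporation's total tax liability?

170520 kr

Regular tax:
  247000 kr × 13% = 32110 kr
  535000 kr × 26% = 139100 kr
  → 171210 kr
  Less energy credit 105000 kr → 66210 kr

Shadow minimum tax:
  Adjusted income: 782000 kr + 159000 kr + 77000 kr + 200000 kr = 1218000 kr
  Exemption: 20% × (1218000 kr − 946000 kr) = 54400 kr ≥ 45000 kr, so the exemption is fully phased out
  Base: 1218000 kr − 0 kr = 1218000 kr
  1218000 kr × 14% = 170520 kr

170520 kr > 66210 kr, so the shadow minimum tax is the binding amount.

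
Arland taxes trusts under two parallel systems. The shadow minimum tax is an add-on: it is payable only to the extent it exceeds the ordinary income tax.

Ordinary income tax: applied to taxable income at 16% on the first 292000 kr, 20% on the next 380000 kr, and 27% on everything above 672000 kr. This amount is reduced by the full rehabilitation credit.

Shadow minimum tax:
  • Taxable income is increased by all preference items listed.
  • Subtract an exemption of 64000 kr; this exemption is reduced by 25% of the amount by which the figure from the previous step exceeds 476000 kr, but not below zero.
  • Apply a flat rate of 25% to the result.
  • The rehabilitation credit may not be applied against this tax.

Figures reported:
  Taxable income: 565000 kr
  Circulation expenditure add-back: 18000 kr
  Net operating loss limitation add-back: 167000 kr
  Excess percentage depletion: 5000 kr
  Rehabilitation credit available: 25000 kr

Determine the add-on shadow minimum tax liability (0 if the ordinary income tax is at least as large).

Shadow minimum tax:
  Adjusted income: 565000 kr + 18000 kr + 167000 kr + 5000 kr = 755000 kr
  Exemption: 25% × (755000 kr − 476000 kr) = 69750 kr ≥ 64000 kr, so the exemption is fully phased out
  Base: 755000 kr − 0 kr = 755000 kr
  755000 kr × 25% = 188750 kr

Ordinary income tax:
  292000 kr × 16% = 46720 kr
  273000 kr × 20% = 54600 kr
  → 101320 kr
  Less rehabilitation credit 25000 kr → 76320 kr

Excess of shadow minimum tax over ordinary income tax: 188750 kr − 76320 kr = 112430 kr.

112430 kr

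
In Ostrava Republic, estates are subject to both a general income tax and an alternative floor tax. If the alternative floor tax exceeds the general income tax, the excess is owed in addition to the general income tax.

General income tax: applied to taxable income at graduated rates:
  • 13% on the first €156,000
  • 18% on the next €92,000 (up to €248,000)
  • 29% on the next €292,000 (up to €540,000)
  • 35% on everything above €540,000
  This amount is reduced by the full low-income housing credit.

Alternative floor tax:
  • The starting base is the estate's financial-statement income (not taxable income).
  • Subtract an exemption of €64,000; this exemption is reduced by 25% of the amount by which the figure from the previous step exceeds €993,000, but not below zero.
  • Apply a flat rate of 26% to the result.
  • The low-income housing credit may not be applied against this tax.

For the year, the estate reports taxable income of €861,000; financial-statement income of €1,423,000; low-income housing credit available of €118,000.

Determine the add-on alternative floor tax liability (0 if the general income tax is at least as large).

€254,110

Alternative floor tax:
  Base (financial-statement income): €1,423,000
  Exemption: 25% × (€1,423,000 − €993,000) = €107,500 ≥ €64,000, so the exemption is fully phased out
  Base: €1,423,000 − €0 = €1,423,000
  €1,423,000 × 26% = €369,980

General income tax:
  €156,000 × 13% = €20,280
  €92,000 × 18% = €16,560
  €292,000 × 29% = €84,680
  €321,000 × 35% = €112,350
  → €233,870
  Less low-income housing credit €118,000 → €115,870

Excess of alternative floor tax over general income tax: €369,980 − €115,870 = €254,110.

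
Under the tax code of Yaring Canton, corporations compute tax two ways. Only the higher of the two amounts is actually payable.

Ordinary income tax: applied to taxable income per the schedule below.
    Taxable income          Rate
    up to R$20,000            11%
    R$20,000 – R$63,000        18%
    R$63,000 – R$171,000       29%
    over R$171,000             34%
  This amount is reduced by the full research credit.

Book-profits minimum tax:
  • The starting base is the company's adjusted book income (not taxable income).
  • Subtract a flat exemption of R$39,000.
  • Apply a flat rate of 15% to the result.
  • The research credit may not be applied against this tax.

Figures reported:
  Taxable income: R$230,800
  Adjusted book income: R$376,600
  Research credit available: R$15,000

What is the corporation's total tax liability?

Ordinary income tax:
  R$20,000 × 11% = R$2,200
  R$43,000 × 18% = R$7,740
  R$108,000 × 29% = R$31,320
  R$59,800 × 34% = R$20,332
  → R$61,592
  Less research credit R$15,000 → R$46,592

Book-profits minimum tax:
  Base (adjusted book income): R$376,600
  Less exemption R$39,000 → base R$337,600
  R$337,600 × 15% = R$50,640

R$50,640 > R$46,592, so the book-profits minimum tax is the binding amount.

R$50,640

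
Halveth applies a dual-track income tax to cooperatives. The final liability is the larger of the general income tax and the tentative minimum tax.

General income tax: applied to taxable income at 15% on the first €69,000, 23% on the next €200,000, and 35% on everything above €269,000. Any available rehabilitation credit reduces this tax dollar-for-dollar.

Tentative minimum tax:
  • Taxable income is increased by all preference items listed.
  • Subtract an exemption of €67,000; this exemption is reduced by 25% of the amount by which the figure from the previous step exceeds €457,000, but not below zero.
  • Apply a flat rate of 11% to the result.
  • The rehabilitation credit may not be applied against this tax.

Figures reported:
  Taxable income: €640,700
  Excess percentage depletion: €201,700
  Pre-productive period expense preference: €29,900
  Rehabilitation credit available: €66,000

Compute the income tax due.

Tentative minimum tax:
  Adjusted income: €640,700 + €201,700 + €29,900 = €872,300
  Exemption: 25% × (€872,300 − €457,000) = €103,825 ≥ €67,000, so the exemption is fully phased out
  Base: €872,300 − €0 = €872,300
  €872,300 × 11% = €95,953

General income tax:
  €69,000 × 15% = €10,350
  €200,000 × 23% = €46,000
  €371,700 × 35% = €130,095
  → €186,445
  Less rehabilitation credit €66,000 → €120,445

€120,445 > €95,953, so the general income tax governs.

€120,445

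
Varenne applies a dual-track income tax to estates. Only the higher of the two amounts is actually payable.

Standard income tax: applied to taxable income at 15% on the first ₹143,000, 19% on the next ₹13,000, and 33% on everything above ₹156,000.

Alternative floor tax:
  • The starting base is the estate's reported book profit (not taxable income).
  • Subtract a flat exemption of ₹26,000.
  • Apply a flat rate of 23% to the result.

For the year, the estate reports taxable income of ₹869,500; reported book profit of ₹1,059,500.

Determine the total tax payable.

₹259,375

Standard income tax:
  ₹143,000 × 15% = ₹21,450
  ₹13,000 × 19% = ₹2,470
  ₹713,500 × 33% = ₹235,455
  → ₹259,375

Alternative floor tax:
  Base (reported book profit): ₹1,059,500
  Less exemption ₹26,000 → base ₹1,033,500
  ₹1,033,500 × 23% = ₹237,705

₹259,375 > ₹237,705, so the standard income tax governs.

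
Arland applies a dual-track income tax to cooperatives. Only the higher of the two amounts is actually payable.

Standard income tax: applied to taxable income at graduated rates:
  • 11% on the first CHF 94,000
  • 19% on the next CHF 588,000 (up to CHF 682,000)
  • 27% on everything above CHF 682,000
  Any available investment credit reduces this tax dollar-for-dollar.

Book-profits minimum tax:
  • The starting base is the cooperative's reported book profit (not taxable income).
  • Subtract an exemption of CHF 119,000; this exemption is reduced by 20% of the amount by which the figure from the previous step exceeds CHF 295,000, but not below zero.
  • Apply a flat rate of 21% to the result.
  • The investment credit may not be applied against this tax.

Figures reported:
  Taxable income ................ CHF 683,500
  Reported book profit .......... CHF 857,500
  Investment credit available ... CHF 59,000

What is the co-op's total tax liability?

CHF 178,710

Standard income tax:
  CHF 94,000 × 11% = CHF 10,340
  CHF 588,000 × 19% = CHF 111,720
  CHF 1,500 × 27% = CHF 405
  → CHF 122,465
  Less investment credit CHF 59,000 → CHF 63,465

Book-profits minimum tax:
  Base (reported book profit): CHF 857,500
  Exemption: CHF 119,000 − 20% × (CHF 857,500 − CHF 295,000) = CHF 119,000 − CHF 112,500 = CHF 6,500
  Base: CHF 857,500 − CHF 6,500 = CHF 851,000
  CHF 851,000 × 21% = CHF 178,710

CHF 178,710 > CHF 63,465, so the book-profits minimum tax is the binding amount.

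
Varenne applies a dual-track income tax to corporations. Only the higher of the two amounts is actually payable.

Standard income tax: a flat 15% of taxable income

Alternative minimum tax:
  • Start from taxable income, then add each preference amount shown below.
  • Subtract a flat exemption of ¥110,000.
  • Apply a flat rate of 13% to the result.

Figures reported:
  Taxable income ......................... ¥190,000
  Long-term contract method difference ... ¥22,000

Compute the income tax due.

Standard income tax:
  ¥190,000 × 15% = ¥28,500

Alternative minimum tax:
  Adjusted income: ¥190,000 + ¥22,000 = ¥212,000
  Less exemption ¥110,000 → base ¥102,000
  ¥102,000 × 13% = ¥13,260

¥28,500 > ¥13,260, so the standard income tax governs.

¥28,500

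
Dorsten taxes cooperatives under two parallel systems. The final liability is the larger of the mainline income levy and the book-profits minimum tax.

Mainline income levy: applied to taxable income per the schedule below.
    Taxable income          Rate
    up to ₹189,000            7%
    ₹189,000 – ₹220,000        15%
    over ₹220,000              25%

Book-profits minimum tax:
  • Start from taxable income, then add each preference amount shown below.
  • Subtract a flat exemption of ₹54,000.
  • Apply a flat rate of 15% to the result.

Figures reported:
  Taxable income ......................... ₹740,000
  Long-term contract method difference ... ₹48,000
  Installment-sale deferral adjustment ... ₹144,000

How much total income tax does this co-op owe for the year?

Book-profits minimum tax:
  Adjusted income: ₹740,000 + ₹48,000 + ₹144,000 = ₹932,000
  Less exemption ₹54,000 → base ₹878,000
  ₹878,000 × 15% = ₹131,700

Mainline income levy:
  ₹189,000 × 7% = ₹13,230
  ₹31,000 × 15% = ₹4,650
  ₹520,000 × 25% = ₹130,000
  → ₹147,880

₹147,880 > ₹131,700, so the mainline income levy governs.

₹147,880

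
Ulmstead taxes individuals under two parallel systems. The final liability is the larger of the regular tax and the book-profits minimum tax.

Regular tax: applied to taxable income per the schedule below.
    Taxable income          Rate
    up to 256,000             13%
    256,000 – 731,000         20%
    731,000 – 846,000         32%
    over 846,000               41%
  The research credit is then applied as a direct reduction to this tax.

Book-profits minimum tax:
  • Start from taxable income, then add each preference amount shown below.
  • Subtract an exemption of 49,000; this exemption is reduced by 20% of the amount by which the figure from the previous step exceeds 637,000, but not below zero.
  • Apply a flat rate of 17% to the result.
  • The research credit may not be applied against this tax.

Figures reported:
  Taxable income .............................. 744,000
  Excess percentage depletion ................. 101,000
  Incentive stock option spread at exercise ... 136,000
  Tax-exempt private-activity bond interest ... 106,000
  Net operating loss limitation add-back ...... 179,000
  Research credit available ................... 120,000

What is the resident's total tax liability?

215,220

Book-profits minimum tax:
  Adjusted income: 744,000 + 101,000 + 136,000 + 106,000 + 179,000 = 1,266,000
  Exemption: 20% × (1,266,000 − 637,000) = 125,800 ≥ 49,000, so the exemption is fully phased out
  Base: 1,266,000 − 0 = 1,266,000
  1,266,000 × 17% = 215,220

Regular tax:
  256,000 × 13% = 33,280
  475,000 × 20% = 95,000
  13,000 × 32% = 4,160
  → 132,440
  Less research credit 120,000 → 12,440

215,220 > 12,440, so the book-profits minimum tax is the binding amount.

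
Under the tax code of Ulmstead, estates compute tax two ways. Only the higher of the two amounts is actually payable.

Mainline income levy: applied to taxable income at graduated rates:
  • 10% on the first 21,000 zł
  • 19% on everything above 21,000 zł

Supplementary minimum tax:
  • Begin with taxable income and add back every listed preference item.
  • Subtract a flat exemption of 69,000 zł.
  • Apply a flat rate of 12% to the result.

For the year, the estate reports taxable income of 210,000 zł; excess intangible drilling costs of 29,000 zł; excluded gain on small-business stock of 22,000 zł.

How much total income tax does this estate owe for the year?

Supplementary minimum tax:
  Adjusted income: 210,000 zł + 29,000 zł + 22,000 zł = 261,000 zł
  Less exemption 69,000 zł → base 192,000 zł
  192,000 zł × 12% = 23,040 zł

Mainline income levy:
  21,000 zł × 10% = 2,100 zł
  189,000 zł × 19% = 35,910 zł
  → 38,010 zł

38,010 zł > 23,040 zł, so the mainline income levy governs.

38,010 zł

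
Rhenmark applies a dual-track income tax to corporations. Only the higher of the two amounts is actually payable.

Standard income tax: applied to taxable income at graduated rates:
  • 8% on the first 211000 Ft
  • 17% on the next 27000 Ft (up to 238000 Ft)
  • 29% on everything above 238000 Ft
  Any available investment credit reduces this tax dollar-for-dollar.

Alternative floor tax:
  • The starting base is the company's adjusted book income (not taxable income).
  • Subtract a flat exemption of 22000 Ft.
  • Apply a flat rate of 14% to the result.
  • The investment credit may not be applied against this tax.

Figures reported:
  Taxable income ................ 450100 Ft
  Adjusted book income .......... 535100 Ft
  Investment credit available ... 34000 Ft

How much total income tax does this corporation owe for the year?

Standard income tax:
  211000 Ft × 8% = 16880 Ft
  27000 Ft × 17% = 4590 Ft
  212100 Ft × 29% = 61509 Ft
  → 82979 Ft
  Less investment credit 34000 Ft → 48979 Ft

Alternative floor tax:
  Base (adjusted book income): 535100 Ft
  Less exemption 22000 Ft → base 513100 Ft
  513100 Ft × 14% = 71834 Ft

71834 Ft > 48979 Ft, so the alternative floor tax is the binding amount.

71834 Ft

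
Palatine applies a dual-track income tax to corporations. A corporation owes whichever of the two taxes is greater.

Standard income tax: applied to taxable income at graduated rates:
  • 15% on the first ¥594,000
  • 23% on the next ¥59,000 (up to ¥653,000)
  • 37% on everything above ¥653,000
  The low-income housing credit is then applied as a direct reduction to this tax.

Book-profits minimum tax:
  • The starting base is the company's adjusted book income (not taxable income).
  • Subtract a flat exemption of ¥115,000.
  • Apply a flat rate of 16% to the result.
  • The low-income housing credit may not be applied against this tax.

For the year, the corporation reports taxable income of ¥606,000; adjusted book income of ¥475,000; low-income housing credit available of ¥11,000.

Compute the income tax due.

Book-profits minimum tax:
  Base (adjusted book income): ¥475,000
  Less exemption ¥115,000 → base ¥360,000
  ¥360,000 × 16% = ¥57,600

Standard income tax:
  ¥594,000 × 15% = ¥89,100
  ¥12,000 × 23% = ¥2,760
  → ¥91,860
  Less low-income housing credit ¥11,000 → ¥80,860

¥80,860 > ¥57,600, so the standard income tax governs.

¥80,860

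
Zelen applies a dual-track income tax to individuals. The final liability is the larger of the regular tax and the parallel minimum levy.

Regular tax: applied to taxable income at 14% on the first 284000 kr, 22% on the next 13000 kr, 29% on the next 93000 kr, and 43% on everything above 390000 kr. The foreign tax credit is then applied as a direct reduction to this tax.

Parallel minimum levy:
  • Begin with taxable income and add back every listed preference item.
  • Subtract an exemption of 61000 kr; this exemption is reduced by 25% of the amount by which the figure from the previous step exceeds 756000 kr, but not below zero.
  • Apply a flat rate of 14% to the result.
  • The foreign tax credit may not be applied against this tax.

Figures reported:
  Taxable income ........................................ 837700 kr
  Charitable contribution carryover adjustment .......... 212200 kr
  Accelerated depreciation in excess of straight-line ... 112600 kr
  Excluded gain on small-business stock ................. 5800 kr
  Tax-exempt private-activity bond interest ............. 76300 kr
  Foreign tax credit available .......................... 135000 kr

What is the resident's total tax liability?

174244 kr

Regular tax:
  284000 kr × 14% = 39760 kr
  13000 kr × 22% = 2860 kr
  93000 kr × 29% = 26970 kr
  447700 kr × 43% = 192511 kr
  → 262101 kr
  Less foreign tax credit 135000 kr → 127101 kr

Parallel minimum levy:
  Adjusted income: 837700 kr + 212200 kr + 112600 kr + 5800 kr + 76300 kr = 1244600 kr
  Exemption: 25% × (1244600 kr − 756000 kr) = 122150 kr ≥ 61000 kr, so the exemption is fully phased out
  Base: 1244600 kr − 0 kr = 1244600 kr
  1244600 kr × 14% = 174244 kr

174244 kr > 127101 kr, so the parallel minimum levy is the binding amount.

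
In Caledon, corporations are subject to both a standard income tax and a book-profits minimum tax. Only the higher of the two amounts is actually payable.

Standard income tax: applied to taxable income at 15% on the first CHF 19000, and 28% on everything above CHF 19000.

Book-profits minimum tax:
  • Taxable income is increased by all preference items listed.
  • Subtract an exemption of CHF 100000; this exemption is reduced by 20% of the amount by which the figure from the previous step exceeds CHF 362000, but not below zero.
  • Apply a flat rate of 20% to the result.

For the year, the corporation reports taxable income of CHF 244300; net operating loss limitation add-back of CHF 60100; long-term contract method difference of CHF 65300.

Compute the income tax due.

Standard income tax:
  CHF 19000 × 15% = CHF 2850
  CHF 225300 × 28% = CHF 63084
  → CHF 65934

Book-profits minimum tax:
  Adjusted income: CHF 244300 + CHF 60100 + CHF 65300 = CHF 369700
  Exemption: CHF 100000 − 20% × (CHF 369700 − CHF 362000) = CHF 100000 − CHF 1540 = CHF 98460
  Base: CHF 369700 − CHF 98460 = CHF 271240
  CHF 271240 × 20% = CHF 54248

CHF 65934 > CHF 54248, so the standard income tax governs.

CHF 65934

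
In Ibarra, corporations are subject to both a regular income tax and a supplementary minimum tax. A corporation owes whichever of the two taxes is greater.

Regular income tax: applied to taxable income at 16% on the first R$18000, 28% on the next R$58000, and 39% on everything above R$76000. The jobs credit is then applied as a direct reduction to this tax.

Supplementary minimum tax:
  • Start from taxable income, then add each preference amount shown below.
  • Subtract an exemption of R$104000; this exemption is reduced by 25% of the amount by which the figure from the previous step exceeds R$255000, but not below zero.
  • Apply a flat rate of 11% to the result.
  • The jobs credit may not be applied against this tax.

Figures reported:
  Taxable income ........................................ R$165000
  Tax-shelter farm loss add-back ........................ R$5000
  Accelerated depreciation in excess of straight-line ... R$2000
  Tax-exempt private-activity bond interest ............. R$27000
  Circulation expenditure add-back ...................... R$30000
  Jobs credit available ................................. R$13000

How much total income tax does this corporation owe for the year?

Regular income tax:
  R$18000 × 16% = R$2880
  R$58000 × 28% = R$16240
  R$89000 × 39% = R$34710
  → R$53830
  Less jobs credit R$13000 → R$40830

Supplementary minimum tax:
  Adjusted income: R$165000 + R$5000 + R$2000 + R$27000 + R$30000 = R$229000
  Exemption: R$229000 ≤ R$255000, so full R$104000 applies
  Base: R$229000 − R$104000 = R$125000
  R$125000 × 11% = R$13750

R$40830 > R$13750, so the regular income tax governs.

R$40830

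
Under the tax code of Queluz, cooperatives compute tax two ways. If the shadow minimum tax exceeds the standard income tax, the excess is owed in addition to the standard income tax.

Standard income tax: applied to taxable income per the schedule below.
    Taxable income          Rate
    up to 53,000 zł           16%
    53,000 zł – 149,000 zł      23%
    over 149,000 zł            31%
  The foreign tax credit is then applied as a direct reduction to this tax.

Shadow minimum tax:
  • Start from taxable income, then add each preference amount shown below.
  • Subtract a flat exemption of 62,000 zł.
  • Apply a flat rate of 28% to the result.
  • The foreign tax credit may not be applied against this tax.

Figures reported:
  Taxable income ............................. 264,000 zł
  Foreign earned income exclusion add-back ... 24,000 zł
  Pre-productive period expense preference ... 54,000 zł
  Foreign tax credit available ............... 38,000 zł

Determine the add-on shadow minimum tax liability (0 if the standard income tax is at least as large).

Shadow minimum tax:
  Adjusted income: 264,000 zł + 24,000 zł + 54,000 zł = 342,000 zł
  Less exemption 62,000 zł → base 280,000 zł
  280,000 zł × 28% = 78,400 zł

Standard income tax:
  53,000 zł × 16% = 8,480 zł
  96,000 zł × 23% = 22,080 zł
  115,000 zł × 31% = 35,650 zł
  → 66,210 zł
  Less foreign tax credit 38,000 zł → 28,210 zł

Excess of shadow minimum tax over standard income tax: 78,400 zł − 28,210 zł = 50,190 zł.

50,190 zł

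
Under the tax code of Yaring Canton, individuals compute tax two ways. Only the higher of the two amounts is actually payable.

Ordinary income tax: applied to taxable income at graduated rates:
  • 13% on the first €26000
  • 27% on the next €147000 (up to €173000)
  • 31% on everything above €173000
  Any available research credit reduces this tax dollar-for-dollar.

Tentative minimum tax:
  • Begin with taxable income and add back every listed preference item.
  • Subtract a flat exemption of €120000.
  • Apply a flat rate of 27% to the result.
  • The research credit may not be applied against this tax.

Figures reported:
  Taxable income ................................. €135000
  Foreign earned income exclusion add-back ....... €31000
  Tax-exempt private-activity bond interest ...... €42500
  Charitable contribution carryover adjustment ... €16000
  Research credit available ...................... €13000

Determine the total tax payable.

€28215

Tentative minimum tax:
  Adjusted income: €135000 + €31000 + €42500 + €16000 = €224500
  Less exemption €120000 → base €104500
  €104500 × 27% = €28215

Ordinary income tax:
  €26000 × 13% = €3380
  €109000 × 27% = €29430
  → €32810
  Less research credit €13000 → €19810

€28215 > €19810, so the tentative minimum tax is the binding amount.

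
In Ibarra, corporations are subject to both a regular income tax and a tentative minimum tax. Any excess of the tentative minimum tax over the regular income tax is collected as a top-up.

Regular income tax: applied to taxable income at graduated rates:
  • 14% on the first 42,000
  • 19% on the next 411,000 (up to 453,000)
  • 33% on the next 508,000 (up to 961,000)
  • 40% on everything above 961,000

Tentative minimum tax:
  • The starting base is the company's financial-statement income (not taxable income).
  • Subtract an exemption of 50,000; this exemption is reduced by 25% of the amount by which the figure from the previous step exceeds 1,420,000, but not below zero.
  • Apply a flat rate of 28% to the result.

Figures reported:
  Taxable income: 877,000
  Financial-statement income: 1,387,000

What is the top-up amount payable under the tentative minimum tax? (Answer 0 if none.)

150,470

Regular income tax:
  42,000 × 14% = 5,880
  411,000 × 19% = 78,090
  424,000 × 33% = 139,920
  → 223,890

Tentative minimum tax:
  Base (financial-statement income): 1,387,000
  Exemption: 1,387,000 ≤ 1,420,000, so full 50,000 applies
  Base: 1,387,000 − 50,000 = 1,337,000
  1,337,000 × 28% = 374,360

Excess of tentative minimum tax over regular income tax: 374,360 − 223,890 = 150,470.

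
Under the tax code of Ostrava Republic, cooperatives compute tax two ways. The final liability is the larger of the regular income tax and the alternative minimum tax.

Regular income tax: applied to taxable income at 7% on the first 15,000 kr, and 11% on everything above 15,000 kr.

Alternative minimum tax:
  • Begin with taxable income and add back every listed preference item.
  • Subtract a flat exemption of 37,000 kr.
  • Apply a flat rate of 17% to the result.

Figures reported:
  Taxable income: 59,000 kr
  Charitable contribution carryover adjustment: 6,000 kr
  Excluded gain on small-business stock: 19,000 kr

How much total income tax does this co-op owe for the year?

Regular income tax:
  15,000 kr × 7% = 1,050 kr
  44,000 kr × 11% = 4,840 kr
  → 5,890 kr

Alternative minimum tax:
  Adjusted income: 59,000 kr + 6,000 kr + 19,000 kr = 84,000 kr
  Less exemption 37,000 kr → base 47,000 kr
  47,000 kr × 17% = 7,990 kr

7,990 kr > 5,890 kr, so the alternative minimum tax is the binding amount.

7,990 kr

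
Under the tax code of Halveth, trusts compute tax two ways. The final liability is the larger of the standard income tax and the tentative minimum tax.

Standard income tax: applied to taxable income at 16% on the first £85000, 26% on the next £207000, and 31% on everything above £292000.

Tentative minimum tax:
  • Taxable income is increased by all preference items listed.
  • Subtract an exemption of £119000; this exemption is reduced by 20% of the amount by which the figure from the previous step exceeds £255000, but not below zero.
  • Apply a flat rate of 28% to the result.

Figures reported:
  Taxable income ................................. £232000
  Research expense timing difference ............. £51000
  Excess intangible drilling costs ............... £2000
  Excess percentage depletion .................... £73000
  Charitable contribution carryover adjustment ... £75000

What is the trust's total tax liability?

Standard income tax:
  £85000 × 16% = £13600
  £147000 × 26% = £38220
  → £51820

Tentative minimum tax:
  Adjusted income: £232000 + £51000 + £2000 + £73000 + £75000 = £433000
  Exemption: £119000 − 20% × (£433000 − £255000) = £119000 − £35600 = £83400
  Base: £433000 − £83400 = £349600
  £349600 × 28% = £97888

£97888 > £51820, so the tentative minimum tax is the binding amount.

£97888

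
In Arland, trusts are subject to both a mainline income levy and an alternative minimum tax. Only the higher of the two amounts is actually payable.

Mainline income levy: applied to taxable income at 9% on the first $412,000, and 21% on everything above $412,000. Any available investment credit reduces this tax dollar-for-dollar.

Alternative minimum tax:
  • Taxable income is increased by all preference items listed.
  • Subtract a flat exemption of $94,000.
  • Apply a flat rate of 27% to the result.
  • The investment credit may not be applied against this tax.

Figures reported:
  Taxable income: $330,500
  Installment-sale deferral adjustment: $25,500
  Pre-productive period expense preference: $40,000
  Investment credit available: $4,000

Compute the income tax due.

Mainline income levy:
  $330,500 × 9% = $29,745
  Less investment credit $4,000 → $25,745

Alternative minimum tax:
  Adjusted income: $330,500 + $25,500 + $40,000 = $396,000
  Less exemption $94,000 → base $302,000
  $302,000 × 27% = $81,540

$81,540 > $25,745, so the alternative minimum tax is the binding amount.

$81,540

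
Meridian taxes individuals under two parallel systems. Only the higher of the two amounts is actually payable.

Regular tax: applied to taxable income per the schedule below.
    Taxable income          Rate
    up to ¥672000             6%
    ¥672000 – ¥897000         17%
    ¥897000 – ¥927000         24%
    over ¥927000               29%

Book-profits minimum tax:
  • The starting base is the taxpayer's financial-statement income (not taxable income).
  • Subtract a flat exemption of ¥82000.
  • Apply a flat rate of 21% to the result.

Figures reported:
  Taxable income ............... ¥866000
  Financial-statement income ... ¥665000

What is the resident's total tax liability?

Book-profits minimum tax:
  Base (financial-statement income): ¥665000
  Less exemption ¥82000 → base ¥583000
  ¥583000 × 21% = ¥122430

Regular tax:
  ¥672000 × 6% = ¥40320
  ¥194000 × 17% = ¥32980
  → ¥73300

¥122430 > ¥73300, so the book-profits minimum tax is the binding amount.

¥122430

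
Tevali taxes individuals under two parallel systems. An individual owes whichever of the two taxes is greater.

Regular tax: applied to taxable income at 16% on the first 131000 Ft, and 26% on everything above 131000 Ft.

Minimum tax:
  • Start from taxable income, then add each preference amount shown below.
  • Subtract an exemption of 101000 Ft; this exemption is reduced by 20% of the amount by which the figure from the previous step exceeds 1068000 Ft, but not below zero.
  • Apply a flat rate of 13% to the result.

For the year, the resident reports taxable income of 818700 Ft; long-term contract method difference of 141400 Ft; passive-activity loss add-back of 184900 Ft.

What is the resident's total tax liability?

199762 Ft

Minimum tax:
  Adjusted income: 818700 Ft + 141400 Ft + 184900 Ft = 1145000 Ft
  Exemption: 101000 Ft − 20% × (1145000 Ft − 1068000 Ft) = 101000 Ft − 15400 Ft = 85600 Ft
  Base: 1145000 Ft − 85600 Ft = 1059400 Ft
  1059400 Ft × 13% = 137722 Ft

Regular tax:
  131000 Ft × 16% = 20960 Ft
  687700 Ft × 26% = 178802 Ft
  → 199762 Ft

199762 Ft > 137722 Ft, so the regular tax governs.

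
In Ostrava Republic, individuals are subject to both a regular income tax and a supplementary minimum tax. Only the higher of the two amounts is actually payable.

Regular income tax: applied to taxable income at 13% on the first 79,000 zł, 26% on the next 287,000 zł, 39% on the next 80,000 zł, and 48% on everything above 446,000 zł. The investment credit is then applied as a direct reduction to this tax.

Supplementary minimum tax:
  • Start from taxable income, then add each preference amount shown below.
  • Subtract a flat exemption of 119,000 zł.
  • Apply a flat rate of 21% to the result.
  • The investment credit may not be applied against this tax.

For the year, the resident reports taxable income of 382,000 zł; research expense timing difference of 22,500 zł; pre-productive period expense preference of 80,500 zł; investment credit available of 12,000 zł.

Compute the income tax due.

Regular income tax:
  79,000 zł × 13% = 10,270 zł
  287,000 zł × 26% = 74,620 zł
  16,000 zł × 39% = 6,240 zł
  → 91,130 zł
  Less investment credit 12,000 zł → 79,130 zł

Supplementary minimum tax:
  Adjusted income: 382,000 zł + 22,500 zł + 80,500 zł = 485,000 zł
  Less exemption 119,000 zł → base 366,000 zł
  366,000 zł × 21% = 76,860 zł

79,130 zł > 76,860 zł, so the regular income tax governs.

79,130 zł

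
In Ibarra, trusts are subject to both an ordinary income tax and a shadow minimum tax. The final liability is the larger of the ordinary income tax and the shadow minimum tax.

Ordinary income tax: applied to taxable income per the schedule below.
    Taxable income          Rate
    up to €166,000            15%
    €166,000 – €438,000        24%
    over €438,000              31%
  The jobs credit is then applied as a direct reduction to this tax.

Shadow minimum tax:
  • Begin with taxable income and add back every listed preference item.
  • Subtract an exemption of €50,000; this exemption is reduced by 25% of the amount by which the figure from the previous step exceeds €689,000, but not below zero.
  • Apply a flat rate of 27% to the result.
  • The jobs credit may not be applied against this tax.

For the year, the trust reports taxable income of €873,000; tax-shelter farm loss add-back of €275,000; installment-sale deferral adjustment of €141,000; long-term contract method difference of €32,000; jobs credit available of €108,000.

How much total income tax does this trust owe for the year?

Ordinary income tax:
  €166,000 × 15% = €24,900
  €272,000 × 24% = €65,280
  €435,000 × 31% = €134,850
  → €225,030
  Less jobs credit €108,000 → €117,030

Shadow minimum tax:
  Adjusted income: €873,000 + €275,000 + €141,000 + €32,000 = €1,321,000
  Exemption: 25% × (€1,321,000 − €689,000) = €158,000 ≥ €50,000, so the exemption is fully phased out
  Base: €1,321,000 − €0 = €1,321,000
  €1,321,000 × 27% = €356,670

€356,670 > €117,030, so the shadow minimum tax is the binding amount.

€356,670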